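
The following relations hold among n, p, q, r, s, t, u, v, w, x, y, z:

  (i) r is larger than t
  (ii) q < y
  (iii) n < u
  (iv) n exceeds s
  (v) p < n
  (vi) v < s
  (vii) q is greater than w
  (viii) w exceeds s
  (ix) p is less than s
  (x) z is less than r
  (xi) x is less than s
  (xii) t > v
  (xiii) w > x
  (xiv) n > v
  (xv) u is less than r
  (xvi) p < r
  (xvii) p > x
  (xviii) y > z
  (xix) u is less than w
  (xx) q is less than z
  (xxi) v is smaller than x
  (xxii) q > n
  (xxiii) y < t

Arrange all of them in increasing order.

v < x < p < s < n < u < w < q < z < y < t < r

Nothing is placed below v, so it is least; from there v < x; x < p; p < s; s < n; n < u; u < w; w < q; q < z; z < y; y < t; t < r, each given directly.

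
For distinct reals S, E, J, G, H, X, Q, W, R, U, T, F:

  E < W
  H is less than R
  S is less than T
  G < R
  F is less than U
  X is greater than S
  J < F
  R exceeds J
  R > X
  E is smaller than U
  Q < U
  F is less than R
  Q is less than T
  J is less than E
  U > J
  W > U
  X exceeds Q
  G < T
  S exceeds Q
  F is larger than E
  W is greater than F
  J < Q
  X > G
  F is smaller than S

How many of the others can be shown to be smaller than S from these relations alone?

4

From S the given relations immediately reach F, Q.
From those, J, E — 4 in total.
No other element is forced below S by the given relations, so the count is 4.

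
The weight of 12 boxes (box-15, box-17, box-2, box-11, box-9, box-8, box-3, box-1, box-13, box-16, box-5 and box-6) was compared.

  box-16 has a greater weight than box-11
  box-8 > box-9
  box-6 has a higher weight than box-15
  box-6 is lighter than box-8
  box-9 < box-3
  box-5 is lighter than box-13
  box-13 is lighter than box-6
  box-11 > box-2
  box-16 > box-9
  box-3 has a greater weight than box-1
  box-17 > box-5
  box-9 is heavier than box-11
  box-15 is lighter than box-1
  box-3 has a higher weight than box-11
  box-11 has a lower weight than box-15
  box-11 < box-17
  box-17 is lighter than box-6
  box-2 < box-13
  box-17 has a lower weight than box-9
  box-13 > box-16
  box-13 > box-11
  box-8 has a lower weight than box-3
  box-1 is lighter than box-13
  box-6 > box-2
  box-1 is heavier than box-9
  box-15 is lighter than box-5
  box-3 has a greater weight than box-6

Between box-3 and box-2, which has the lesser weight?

box-2

box-2 < box-11 and box-11 < box-15 give box-2 < box-15.
Then box-15 < box-5 extends the chain to box-5.
With box-5 < box-17: box-2 < box-11 < box-15 < box-5 < box-17.
Then box-17 < box-9 extends the chain to box-9.
Then box-9 < box-16 extends the chain to box-16.
Then box-16 < box-13 extends the chain to box-13.
With box-13 < box-6: box-2 < box-11 < box-15 < box-5 < box-17 < box-9 < box-16 < box-13 < box-6.
With box-6 < box-3: box-2 < box-11 < box-15 < box-5 < box-17 < box-9 < box-16 < box-13 < box-6 < box-3.
So box-2 < box-3; box-2 is the lighter of the two.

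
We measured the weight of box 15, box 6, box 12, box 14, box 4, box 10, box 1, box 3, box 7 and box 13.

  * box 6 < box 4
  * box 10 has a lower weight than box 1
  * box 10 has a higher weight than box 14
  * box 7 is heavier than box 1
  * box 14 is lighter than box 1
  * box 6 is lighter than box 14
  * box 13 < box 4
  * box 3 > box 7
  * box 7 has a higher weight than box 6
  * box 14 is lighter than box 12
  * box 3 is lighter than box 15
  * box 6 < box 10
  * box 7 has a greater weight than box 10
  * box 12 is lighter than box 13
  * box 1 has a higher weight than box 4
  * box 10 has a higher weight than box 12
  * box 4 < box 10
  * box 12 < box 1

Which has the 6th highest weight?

Chaining the given pairs: box 6 < box 14 < box 12 < box 13 < box 4 < box 10 < box 1 < box 7 < box 3 < box 15.
Counting 6 from the largest end gives box 4.

box 4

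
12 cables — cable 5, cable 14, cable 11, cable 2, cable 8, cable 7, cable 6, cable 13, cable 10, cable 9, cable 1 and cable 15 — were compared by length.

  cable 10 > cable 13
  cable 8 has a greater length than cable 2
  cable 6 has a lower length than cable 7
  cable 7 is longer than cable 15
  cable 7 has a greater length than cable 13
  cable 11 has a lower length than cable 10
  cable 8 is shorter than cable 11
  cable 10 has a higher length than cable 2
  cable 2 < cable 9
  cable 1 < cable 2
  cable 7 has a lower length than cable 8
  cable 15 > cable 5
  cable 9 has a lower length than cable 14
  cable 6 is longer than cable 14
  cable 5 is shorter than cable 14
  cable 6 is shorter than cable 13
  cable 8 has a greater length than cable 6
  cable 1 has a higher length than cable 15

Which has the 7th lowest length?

cable 6

Chaining the given pairs: cable 5 < cable 15 < cable 1 < cable 2 < cable 9 < cable 14 < cable 6 < cable 13 < cable 7 < cable 8 < cable 11 < cable 10.
Counting 7 from the smallest end gives cable 6.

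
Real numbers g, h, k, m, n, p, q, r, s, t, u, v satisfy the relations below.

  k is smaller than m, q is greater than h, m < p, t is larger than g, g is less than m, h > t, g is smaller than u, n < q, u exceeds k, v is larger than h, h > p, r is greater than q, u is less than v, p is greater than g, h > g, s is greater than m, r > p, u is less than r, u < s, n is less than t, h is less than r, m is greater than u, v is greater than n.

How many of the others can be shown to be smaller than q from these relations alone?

From q the given relations immediately reach n, h.
From those, g, t, p — 5 in total.
From those, m — 6 in total.
From those, k, u — 8 in total.
No other element is forced below q by the given relations, so the count is 8.

8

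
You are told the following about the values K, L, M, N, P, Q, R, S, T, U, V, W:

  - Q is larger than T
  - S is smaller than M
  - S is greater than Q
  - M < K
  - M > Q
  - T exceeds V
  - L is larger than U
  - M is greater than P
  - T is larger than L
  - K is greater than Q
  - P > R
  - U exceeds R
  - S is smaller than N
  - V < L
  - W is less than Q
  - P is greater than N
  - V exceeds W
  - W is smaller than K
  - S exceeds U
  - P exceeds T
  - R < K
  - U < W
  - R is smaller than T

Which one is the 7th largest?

The consecutive relations fix a unique order: R < U < W < V < L < T < Q < S < N < P < M < K.
The 7th largest is T.

T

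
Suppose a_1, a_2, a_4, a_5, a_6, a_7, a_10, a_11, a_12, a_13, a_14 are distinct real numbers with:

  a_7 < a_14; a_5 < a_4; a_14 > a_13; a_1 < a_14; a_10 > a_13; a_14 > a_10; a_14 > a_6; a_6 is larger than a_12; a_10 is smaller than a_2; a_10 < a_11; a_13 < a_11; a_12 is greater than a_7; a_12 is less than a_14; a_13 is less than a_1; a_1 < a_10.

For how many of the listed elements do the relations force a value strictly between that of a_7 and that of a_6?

1

The relations place a_7 below a_6. An element lies strictly between them when it is forced above a_7 and also forced below a_6.
Above a_7: {a_12, a_14}. Below a_6: {a_12}.
Intersection: {a_12} — 1.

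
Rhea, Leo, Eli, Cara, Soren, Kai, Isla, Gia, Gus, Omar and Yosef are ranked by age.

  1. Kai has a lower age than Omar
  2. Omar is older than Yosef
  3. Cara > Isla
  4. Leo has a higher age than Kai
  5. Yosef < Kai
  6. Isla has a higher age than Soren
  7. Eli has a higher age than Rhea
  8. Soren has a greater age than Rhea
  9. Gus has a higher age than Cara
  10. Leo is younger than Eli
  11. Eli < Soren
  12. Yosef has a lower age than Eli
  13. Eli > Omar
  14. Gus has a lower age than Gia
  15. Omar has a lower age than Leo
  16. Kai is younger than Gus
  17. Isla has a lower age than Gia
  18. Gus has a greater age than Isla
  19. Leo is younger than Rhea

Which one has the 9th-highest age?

Omar

The consecutive relations fix a unique order: Yosef < Kai < Omar < Leo < Rhea < Eli < Soren < Isla < Cara < Gus < Gia.
The 9th largest is Omar.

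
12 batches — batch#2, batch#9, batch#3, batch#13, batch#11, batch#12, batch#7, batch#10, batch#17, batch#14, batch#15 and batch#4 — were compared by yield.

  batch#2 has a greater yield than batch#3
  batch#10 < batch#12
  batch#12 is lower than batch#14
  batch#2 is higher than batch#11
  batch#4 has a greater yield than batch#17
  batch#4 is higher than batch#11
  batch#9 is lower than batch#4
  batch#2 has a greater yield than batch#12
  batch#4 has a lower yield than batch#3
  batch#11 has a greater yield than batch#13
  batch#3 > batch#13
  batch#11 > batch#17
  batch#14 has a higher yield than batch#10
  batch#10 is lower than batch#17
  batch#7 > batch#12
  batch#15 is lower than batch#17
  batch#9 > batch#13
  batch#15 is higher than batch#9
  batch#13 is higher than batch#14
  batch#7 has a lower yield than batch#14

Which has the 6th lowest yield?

The consecutive relations fix a unique order: batch#10 < batch#12 < batch#7 < batch#14 < batch#13 < batch#9 < batch#15 < batch#17 < batch#11 < batch#4 < batch#3 < batch#2.
The 6th smallest is batch#9.

batch#9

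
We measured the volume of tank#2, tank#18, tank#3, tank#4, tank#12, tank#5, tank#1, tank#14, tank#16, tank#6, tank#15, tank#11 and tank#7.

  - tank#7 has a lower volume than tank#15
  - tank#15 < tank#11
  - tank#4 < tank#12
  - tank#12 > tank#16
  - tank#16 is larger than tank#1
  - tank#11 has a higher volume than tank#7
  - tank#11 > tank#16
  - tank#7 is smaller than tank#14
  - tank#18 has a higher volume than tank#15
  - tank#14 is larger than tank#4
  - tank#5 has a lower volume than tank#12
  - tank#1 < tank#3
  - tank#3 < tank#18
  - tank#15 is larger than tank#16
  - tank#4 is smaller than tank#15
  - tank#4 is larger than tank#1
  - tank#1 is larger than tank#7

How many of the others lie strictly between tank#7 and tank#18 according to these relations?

5

The relations place tank#7 below tank#18. An element lies strictly between them when it is forced above tank#7 and also forced below tank#18.
Above tank#7: {tank#1, tank#3, tank#16, tank#4, tank#15, tank#11, tank#12, tank#14}. Below tank#18: {tank#1, tank#3, tank#16, tank#4, tank#15}.
Intersection: {tank#1, tank#3, tank#16, tank#4, tank#15} — 5.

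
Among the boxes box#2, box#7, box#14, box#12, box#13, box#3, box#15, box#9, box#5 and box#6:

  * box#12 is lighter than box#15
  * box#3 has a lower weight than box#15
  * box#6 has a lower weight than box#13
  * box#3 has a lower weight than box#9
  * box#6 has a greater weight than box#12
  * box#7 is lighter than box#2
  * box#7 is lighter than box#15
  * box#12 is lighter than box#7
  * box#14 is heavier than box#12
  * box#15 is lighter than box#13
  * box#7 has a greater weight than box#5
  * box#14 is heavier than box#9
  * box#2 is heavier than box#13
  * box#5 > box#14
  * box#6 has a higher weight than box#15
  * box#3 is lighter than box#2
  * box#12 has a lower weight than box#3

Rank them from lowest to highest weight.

box#12 < box#3 < box#9 < box#14 < box#5 < box#7 < box#15 < box#6 < box#13 < box#2

Each adjacent pair is fixed by a given relation: box#12 < box#3; box#3 < box#9; box#9 < box#14; box#14 < box#5; box#5 < box#7; box#7 < box#15; box#15 < box#6; box#6 < box#13; box#13 < box#2. Chaining them end to end gives the full order.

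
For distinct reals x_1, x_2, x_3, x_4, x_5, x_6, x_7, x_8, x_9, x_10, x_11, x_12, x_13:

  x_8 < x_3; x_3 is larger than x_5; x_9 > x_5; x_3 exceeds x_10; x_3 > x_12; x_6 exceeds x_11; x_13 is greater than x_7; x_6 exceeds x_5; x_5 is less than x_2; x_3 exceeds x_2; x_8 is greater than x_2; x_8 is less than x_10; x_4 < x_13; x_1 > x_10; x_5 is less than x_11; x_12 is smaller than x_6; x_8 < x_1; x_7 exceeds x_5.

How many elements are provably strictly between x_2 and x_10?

1

Chaining upward from x_2 reaches: x_8, x_3, x_1.
Chaining downward from x_10 reaches: x_5, x_8.
Strictly between x_2 and x_10 are those in both lists: x_8 — 1 element.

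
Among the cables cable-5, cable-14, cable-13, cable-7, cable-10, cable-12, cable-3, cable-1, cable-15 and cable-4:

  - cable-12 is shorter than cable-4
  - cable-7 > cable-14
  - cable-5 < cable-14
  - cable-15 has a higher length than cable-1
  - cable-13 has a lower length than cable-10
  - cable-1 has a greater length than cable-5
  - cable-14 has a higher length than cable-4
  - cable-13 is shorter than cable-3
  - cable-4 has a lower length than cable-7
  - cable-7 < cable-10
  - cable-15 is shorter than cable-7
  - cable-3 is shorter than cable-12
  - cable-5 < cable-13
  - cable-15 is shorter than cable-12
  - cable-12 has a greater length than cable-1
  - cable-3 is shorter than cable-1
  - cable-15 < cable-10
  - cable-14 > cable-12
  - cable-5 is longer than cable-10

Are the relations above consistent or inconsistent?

Chaining the given relations yields cable-5 < cable-13 < cable-3 < cable-1 < cable-15 < cable-12 < cable-4 < cable-14 < cable-7 < cable-10, so cable-5 < cable-10. But one relation states cable-10 < cable-5. These cannot both hold.

inconsistent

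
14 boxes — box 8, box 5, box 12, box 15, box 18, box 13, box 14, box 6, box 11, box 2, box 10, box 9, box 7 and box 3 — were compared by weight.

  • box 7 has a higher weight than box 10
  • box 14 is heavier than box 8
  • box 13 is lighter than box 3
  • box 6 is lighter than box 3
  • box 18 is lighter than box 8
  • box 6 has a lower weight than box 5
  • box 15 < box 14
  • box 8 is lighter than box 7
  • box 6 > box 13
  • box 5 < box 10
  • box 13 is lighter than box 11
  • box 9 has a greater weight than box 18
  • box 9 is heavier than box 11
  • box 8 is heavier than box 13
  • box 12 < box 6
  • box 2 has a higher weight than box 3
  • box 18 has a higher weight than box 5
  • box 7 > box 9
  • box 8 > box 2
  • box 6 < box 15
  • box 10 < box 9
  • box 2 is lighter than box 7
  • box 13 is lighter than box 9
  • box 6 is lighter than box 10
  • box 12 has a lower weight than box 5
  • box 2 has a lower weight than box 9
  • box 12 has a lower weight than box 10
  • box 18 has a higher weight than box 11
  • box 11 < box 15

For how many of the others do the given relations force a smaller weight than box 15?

Directly below box 15: box 6, box 11.
One step further: box 12, box 13 (4 so far).
Nothing else is reachable below box 15; 4 in all.

4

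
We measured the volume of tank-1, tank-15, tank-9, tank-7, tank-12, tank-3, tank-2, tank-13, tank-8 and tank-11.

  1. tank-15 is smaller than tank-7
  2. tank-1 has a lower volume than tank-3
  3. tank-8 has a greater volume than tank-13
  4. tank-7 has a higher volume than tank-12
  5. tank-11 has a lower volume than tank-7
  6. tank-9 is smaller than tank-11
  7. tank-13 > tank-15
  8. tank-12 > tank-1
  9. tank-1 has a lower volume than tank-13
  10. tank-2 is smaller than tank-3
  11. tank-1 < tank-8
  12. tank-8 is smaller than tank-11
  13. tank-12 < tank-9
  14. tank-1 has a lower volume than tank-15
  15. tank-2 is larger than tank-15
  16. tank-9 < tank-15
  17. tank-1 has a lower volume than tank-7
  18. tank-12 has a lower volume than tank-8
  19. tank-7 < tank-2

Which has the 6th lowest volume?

tank-8

Piecing the relations together gives one ordering: tank-1 < tank-12 < tank-9 < tank-15 < tank-13 < tank-8 < tank-11 < tank-7 < tank-2 < tank-3.
The 6th smallest is tank-8.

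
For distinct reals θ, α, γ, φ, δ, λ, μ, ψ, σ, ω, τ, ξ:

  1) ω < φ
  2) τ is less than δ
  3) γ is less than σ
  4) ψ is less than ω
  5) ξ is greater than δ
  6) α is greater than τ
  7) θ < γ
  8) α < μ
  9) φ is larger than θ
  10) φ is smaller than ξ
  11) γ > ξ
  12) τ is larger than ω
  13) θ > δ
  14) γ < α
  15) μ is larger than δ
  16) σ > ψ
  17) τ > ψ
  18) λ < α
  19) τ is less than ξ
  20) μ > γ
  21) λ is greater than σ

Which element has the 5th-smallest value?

θ

Chaining the given pairs: ψ < ω < τ < δ < θ < φ < ξ < γ < σ < λ < α < μ.
The 5th smallest is θ.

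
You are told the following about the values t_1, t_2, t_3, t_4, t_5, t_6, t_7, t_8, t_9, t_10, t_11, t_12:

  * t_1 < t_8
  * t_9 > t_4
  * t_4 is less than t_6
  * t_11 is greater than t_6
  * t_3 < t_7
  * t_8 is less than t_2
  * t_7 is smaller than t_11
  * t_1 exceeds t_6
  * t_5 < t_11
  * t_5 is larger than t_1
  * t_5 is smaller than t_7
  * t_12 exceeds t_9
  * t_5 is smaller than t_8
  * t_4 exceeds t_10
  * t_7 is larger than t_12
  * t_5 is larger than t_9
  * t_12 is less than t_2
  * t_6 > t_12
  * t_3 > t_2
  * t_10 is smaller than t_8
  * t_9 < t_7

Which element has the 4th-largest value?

t_2

The consecutive relations fix a unique order: t_10 < t_4 < t_9 < t_12 < t_6 < t_1 < t_5 < t_8 < t_2 < t_3 < t_7 < t_11.
The 4th largest is t_2.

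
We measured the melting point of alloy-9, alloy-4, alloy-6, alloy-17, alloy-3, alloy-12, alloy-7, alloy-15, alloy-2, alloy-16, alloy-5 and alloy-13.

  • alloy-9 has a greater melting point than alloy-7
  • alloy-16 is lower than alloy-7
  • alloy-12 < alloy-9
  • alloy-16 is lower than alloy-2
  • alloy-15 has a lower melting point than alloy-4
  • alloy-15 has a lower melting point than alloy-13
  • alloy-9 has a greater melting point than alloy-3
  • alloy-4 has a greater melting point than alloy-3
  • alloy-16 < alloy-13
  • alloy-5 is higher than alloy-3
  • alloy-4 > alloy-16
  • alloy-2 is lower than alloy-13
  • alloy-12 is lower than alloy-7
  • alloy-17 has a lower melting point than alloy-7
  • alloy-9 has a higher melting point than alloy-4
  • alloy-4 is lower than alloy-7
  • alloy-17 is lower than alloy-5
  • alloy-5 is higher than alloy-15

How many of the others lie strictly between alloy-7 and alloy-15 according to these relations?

The relations place alloy-15 below alloy-7. An element lies strictly between them when it is forced above alloy-15 and also forced below alloy-7.
Above alloy-15: {alloy-4, alloy-5, alloy-13, alloy-9}. Below alloy-7: {alloy-16, alloy-17, alloy-12, alloy-3, alloy-4}.
Intersection: {alloy-4} — 1.

1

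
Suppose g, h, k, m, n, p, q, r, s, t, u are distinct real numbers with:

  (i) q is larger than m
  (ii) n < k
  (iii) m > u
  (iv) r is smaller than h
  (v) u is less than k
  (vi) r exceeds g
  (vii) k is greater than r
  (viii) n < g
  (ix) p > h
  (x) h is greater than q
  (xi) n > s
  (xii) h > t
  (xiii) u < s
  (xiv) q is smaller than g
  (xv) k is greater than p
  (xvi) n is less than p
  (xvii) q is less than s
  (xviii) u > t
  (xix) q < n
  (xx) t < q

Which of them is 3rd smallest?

Chaining the given pairs: t < u < m < q < s < n < g < r < h < p < k.
Counting 3 from the smallest end gives m.

m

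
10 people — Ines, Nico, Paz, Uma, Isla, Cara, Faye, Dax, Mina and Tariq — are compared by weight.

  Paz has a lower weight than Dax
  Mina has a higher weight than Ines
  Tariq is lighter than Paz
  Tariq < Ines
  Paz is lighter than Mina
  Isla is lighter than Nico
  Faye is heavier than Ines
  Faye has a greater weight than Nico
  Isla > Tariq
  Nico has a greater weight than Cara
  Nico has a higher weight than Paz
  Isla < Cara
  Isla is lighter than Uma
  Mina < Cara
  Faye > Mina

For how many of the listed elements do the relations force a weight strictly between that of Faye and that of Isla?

2

Chaining upward from Isla reaches: Uma, Cara, Nico.
Chaining downward from Faye reaches: Tariq, Paz, Ines, Mina, Cara, Nico.
Strictly between Isla and Faye are those in both lists: Cara, Nico — 2 elements.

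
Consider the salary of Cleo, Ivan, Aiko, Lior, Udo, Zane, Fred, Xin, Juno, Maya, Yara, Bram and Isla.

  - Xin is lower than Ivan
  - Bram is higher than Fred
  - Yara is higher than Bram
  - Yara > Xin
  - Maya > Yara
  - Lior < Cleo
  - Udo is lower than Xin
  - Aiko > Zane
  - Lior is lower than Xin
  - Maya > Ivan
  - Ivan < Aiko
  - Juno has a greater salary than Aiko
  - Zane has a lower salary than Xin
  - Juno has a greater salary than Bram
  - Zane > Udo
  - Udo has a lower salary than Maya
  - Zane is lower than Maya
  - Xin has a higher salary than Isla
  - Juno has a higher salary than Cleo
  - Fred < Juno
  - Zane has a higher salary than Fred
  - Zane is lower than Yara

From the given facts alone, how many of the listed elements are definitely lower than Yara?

7

The elements the relations force below Yara are Fred, Lior, Udo, Isla, Zane, Bram, Xin — no chain reaches any other.
That is 7.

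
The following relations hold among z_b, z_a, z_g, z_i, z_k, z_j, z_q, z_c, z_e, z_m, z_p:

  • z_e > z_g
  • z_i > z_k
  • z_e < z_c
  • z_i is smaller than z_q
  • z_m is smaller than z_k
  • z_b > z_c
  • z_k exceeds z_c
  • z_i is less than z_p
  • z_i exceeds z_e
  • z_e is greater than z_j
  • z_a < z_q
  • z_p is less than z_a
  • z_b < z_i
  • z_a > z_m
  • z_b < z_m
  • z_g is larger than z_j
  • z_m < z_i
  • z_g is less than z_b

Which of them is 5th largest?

Chaining the given pairs: z_j < z_g < z_e < z_c < z_b < z_m < z_k < z_i < z_p < z_a < z_q.
The 5th largest is z_k.

z_k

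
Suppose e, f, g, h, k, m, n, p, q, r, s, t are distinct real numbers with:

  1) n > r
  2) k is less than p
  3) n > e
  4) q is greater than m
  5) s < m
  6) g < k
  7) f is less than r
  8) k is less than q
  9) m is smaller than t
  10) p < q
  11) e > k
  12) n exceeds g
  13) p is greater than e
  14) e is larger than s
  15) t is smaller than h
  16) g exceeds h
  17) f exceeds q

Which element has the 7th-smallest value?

e

Chaining the given pairs: s < m < t < h < g < k < e < p < q < f < r < n.
Counting 7 from the smallest end gives e.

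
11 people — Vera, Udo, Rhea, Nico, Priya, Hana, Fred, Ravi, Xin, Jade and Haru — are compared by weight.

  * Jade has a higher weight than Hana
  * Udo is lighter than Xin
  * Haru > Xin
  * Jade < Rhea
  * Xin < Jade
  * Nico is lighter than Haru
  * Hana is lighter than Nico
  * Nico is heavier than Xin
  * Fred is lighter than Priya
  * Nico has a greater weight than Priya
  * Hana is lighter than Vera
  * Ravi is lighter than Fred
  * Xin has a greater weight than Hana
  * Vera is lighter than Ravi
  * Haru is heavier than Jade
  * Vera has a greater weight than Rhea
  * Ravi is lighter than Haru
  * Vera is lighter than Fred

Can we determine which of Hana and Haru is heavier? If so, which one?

Link the given pairs in sequence: Hana < Xin; Xin < Jade; Jade < Rhea; Rhea < Vera; Vera < Ravi; Ravi < Fred; Fred < Priya; Priya < Nico; Nico < Haru.
Together: Hana < Xin < Jade < Rhea < Vera < Ravi < Fred < Priya < Nico < Haru.
So Haru is heavier.

Haru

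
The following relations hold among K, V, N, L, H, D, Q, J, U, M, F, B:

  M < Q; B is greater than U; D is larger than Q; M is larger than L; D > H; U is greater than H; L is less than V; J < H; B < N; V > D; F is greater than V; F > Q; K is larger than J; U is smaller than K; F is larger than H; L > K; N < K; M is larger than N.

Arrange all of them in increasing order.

J < H < U < B < N < K < L < M < Q < D < V < F

Each adjacent pair is fixed by a given relation: J < H; H < U; U < B; B < N; N < K; K < L; L < M; M < Q; Q < D; D < V; V < F. Chaining them end to end gives the full order.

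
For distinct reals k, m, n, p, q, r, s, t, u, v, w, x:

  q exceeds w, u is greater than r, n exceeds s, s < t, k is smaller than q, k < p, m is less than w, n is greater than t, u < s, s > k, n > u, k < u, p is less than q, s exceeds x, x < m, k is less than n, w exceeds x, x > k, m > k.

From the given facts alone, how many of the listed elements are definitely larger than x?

From x the given relations immediately reach s, m, w.
From those, t, n, q — 6 in total.
Nothing else is reachable above x; 6 in all.

6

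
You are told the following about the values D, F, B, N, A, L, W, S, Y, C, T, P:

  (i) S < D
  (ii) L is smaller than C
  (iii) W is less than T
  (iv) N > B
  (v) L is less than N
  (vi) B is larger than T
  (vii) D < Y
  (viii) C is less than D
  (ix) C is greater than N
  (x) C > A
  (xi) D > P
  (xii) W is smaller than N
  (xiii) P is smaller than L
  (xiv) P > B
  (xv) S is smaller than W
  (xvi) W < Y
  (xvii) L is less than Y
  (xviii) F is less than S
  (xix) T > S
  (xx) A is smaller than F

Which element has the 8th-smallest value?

The consecutive relations fix a unique order: A < F < S < W < T < B < P < L < N < C < D < Y.
The 8th smallest is L.

L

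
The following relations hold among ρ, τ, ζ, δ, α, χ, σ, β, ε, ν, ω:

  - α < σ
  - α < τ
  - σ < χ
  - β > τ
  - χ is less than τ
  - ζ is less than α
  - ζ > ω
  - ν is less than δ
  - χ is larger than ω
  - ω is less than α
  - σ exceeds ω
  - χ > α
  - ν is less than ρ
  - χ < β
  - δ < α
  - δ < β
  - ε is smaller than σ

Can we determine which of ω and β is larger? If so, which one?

ω < ζ and ζ < α give ω < α.
With α < σ: ω < ζ < α < σ.
Then σ < χ extends the chain to χ.
With χ < τ: ω < ζ < α < σ < χ < τ.
Then τ < β extends the chain to β.
So β is larger.

β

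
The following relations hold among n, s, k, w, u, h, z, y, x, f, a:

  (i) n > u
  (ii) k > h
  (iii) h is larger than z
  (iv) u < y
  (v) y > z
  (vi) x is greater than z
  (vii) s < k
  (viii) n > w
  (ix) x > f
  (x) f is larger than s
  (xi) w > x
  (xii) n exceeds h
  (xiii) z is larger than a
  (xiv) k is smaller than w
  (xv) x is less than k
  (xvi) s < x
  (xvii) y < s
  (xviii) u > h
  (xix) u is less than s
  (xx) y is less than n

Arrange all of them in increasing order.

a < z < h < u < y < s < f < x < k < w < n

Each adjacent pair is fixed by a given relation: a < z; z < h; h < u; u < y; y < s; s < f; f < x; x < k; k < w; w < n. Chaining them end to end gives the full order.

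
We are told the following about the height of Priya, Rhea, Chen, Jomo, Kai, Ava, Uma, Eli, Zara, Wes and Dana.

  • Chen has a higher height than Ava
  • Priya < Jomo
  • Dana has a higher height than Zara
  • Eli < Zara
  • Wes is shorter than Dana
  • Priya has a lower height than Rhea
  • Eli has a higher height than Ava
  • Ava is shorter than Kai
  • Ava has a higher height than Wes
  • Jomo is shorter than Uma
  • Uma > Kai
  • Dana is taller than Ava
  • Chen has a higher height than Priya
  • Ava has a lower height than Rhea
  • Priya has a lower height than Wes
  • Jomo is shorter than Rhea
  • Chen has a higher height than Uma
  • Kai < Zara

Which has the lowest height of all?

Priya

Wes is not least since Priya < Wes; Ava is not least since Wes < Ava; Kai is not least since Ava < Kai; Eli is not least since Ava < Eli; Jomo is not least since Priya < Jomo; Uma is not least since Jomo < Uma; Zara is not least since Kai < Zara; Chen is not least since Uma < Chen; Rhea is not least since Priya < Rhea; Dana is not least since Ava < Dana.
Only Priya has nothing below it, so Priya is the lowest height.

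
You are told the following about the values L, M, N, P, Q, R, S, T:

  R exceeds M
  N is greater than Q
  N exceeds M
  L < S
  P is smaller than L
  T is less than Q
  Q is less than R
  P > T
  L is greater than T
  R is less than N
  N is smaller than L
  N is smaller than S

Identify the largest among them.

T is not greatest since T < Q; Q is not greatest since Q < N; P is not greatest since P < L; M is not greatest since M < R; R is not greatest since R < N; N is not greatest since N < S; L is not greatest since L < S.
Only S has nothing above it, so S is the largest.

S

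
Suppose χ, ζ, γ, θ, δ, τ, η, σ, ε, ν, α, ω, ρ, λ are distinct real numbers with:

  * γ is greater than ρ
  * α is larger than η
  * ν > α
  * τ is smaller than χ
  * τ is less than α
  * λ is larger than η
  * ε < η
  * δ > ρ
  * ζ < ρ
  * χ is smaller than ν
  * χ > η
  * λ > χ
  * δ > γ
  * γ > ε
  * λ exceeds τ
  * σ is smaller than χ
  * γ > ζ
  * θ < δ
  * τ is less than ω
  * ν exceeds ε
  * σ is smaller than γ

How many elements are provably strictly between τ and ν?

Chaining upward from τ reaches: χ, λ, ω, α.
Chaining downward from ν reaches: ε, σ, η, χ, α.
Strictly between τ and ν are those in both lists: χ, α — 2 elements.

2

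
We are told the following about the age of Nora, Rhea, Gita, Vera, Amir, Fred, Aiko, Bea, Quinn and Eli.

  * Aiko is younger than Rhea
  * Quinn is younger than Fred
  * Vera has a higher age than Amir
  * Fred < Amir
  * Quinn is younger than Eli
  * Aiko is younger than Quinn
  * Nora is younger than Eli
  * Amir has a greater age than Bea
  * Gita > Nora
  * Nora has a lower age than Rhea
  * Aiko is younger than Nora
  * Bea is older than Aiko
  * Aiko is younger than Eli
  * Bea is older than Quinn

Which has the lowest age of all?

Aiko

Quinn is not least since Aiko < Quinn; Bea is not least since Quinn < Bea; Nora is not least since Aiko < Nora; Gita is not least since Nora < Gita; Fred is not least since Quinn < Fred; Rhea is not least since Aiko < Rhea; Amir is not least since Bea < Amir; Eli is not least since Nora < Eli; Vera is not least since Amir < Vera.
Only Aiko has nothing below it, so Aiko is the lowest age.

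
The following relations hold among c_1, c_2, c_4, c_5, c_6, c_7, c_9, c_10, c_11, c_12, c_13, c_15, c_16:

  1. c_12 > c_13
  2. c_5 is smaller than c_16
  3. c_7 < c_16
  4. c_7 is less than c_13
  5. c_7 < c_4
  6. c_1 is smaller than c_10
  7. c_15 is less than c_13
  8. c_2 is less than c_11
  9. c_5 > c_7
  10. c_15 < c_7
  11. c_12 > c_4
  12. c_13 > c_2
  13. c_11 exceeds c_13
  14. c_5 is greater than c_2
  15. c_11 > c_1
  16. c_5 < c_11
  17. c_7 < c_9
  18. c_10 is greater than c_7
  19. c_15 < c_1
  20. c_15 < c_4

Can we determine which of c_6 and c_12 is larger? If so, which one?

undetermined

Following every chain through c_6: nothing is chained to c_6.
c_12 is not reached, and no chain runs the other way from c_12 to c_6.
So the given relations leave the order of c_6 and c_12 undetermined.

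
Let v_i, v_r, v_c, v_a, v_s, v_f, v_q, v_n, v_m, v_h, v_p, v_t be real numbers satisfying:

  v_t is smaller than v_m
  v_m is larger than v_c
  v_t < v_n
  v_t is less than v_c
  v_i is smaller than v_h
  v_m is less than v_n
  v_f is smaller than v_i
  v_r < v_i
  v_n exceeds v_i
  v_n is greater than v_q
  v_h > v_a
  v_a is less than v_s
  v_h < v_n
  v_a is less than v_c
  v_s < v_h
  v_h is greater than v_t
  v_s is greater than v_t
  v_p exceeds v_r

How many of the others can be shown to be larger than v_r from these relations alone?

4

The elements the relations force above v_r are v_i, v_h, v_n, v_p — no chain reaches any other.
That is 4.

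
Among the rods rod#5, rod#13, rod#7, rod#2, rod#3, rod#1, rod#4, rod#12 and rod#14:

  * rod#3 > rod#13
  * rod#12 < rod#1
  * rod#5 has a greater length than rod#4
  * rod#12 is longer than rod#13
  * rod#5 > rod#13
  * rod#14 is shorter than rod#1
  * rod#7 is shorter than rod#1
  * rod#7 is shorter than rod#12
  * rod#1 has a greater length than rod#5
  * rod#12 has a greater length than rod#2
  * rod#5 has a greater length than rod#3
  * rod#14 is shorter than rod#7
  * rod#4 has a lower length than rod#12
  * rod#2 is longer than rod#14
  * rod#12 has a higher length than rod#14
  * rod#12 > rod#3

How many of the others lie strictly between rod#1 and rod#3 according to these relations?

The relations place rod#3 below rod#1. An element lies strictly between them when it is forced above rod#3 and also forced below rod#1.
Above rod#3: {rod#5, rod#12}. Below rod#1: {rod#4, rod#13, rod#14, rod#5, rod#7, rod#2, rod#12}.
Intersection: {rod#5, rod#12} — 2.

2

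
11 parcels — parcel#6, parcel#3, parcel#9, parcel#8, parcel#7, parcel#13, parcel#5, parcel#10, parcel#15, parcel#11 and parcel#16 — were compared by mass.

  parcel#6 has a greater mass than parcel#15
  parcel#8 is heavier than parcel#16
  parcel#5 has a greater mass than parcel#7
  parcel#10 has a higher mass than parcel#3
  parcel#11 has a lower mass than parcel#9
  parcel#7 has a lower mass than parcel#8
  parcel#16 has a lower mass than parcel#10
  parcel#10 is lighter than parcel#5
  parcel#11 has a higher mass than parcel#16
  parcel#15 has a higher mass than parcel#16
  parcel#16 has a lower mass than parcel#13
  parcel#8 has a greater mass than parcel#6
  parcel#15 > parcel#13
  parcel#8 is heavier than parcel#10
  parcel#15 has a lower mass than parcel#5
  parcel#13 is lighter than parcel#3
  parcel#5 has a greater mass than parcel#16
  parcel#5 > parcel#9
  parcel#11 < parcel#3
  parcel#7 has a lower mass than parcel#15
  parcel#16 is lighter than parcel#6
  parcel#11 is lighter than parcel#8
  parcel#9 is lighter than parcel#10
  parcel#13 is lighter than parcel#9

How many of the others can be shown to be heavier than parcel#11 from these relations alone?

5

Directly above parcel#11: parcel#3, parcel#9, parcel#8.
One step further: parcel#10, parcel#5 (5 so far).
Nothing else is reachable above parcel#11; 5 in all.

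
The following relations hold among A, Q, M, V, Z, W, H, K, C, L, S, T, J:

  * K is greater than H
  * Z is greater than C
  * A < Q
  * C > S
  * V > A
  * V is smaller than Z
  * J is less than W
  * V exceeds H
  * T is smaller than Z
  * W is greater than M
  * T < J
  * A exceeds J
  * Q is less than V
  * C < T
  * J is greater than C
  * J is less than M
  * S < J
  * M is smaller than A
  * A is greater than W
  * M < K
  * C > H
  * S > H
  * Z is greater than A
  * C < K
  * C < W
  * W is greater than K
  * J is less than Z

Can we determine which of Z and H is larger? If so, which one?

Link the given pairs in sequence: H < S; S < C; C < T; T < J; J < M; M < K; K < W; W < A; A < Q; Q < V; V < Z.
Chaining these gives H < S < C < T < J < M < K < W < A < Q < V < Z.
So Z is larger.

Z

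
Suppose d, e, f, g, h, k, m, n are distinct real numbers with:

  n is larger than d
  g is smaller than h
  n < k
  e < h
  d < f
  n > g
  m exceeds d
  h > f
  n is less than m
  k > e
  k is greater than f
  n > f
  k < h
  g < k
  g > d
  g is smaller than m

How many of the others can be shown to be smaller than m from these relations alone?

4

The elements the relations force below m are d, f, g, n — no chain reaches any other.
That is 4.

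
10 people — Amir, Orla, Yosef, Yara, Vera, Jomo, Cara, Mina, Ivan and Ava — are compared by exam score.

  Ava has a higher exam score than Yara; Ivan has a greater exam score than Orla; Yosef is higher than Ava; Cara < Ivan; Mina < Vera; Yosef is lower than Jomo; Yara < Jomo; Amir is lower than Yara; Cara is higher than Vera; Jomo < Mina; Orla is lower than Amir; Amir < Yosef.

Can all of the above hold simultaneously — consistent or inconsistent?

The single ordering Orla < Amir < Yara < Ava < Yosef < Jomo < Mina < Vera < Cara < Ivan satisfies every listed relation, so no contradiction arises.

consistent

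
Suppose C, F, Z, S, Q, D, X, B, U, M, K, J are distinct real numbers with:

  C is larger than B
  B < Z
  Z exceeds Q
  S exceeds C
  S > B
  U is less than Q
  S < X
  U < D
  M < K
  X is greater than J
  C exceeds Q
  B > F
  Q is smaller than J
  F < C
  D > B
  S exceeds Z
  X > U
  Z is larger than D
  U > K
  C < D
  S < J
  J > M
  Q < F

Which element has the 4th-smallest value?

Piecing the relations together gives one ordering: M < K < U < Q < F < B < C < D < Z < S < J < X.
Counting 4 from the smallest end gives Q.

Q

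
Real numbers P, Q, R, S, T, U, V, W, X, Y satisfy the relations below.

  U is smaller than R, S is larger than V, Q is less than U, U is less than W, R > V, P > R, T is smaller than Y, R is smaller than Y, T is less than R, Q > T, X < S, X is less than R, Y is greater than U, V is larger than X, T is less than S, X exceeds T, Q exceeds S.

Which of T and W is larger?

W

The relevant relations are T < X; X < S; S < Q; Q < U; U < W.
Together: T < X < S < Q < U < W.
So T < W; W is the larger of the two.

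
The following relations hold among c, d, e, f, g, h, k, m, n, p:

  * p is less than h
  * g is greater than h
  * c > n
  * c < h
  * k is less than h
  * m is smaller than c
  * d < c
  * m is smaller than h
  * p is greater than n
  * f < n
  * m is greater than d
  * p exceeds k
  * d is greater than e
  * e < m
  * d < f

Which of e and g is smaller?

Link the given pairs in sequence: e < d; d < f; f < n; n < p; p < h; h < g.
Together: e < d < f < n < p < h < g.
So e < g; e is the smaller of the two.

e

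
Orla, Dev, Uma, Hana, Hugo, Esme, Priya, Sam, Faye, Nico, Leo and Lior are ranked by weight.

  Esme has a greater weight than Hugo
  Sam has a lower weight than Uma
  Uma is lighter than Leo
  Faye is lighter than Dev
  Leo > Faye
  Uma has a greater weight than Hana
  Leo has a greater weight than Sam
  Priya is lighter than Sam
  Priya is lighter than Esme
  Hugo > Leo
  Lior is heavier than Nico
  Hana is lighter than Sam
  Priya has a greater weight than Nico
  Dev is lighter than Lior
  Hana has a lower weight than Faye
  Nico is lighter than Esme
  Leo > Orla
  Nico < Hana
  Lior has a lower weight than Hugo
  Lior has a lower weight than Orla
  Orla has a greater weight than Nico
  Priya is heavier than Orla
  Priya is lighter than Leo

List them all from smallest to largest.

Each adjacent pair is fixed by a given relation: Nico < Hana; Hana < Faye; Faye < Dev; Dev < Lior; Lior < Orla; Orla < Priya; Priya < Sam; Sam < Uma; Uma < Leo; Leo < Hugo; Hugo < Esme. Chaining them end to end gives the full order.

Nico < Hana < Faye < Dev < Lior < Orla < Priya < Sam < Uma < Leo < Hugo < Esme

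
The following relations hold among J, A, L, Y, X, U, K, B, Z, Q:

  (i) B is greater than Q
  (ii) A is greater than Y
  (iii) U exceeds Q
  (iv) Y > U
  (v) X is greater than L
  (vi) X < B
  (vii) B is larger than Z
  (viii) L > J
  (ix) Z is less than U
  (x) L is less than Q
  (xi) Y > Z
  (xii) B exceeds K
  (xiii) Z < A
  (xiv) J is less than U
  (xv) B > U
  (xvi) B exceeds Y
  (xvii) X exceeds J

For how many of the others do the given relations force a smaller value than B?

Directly below B: Z, Q, U, Y, X, K.
One step further: J, L (8 so far).
No other element is forced below B by the given relations, so the count is 8.

8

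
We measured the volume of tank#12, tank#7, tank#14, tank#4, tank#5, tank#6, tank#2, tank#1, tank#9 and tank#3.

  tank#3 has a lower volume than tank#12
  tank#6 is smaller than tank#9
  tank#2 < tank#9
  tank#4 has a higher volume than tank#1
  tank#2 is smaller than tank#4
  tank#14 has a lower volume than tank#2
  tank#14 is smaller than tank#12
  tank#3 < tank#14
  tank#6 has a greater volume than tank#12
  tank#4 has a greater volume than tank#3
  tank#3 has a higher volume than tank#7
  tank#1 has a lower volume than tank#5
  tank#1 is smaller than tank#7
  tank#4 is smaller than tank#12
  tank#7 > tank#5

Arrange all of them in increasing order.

tank#1 < tank#5 < tank#7 < tank#3 < tank#14 < tank#2 < tank#4 < tank#12 < tank#6 < tank#9

Each adjacent pair is fixed by a given relation: tank#1 < tank#5; tank#5 < tank#7; tank#7 < tank#3; tank#3 < tank#14; tank#14 < tank#2; tank#2 < tank#4; tank#4 < tank#12; tank#12 < tank#6; tank#6 < tank#9. Chaining them end to end gives the full order.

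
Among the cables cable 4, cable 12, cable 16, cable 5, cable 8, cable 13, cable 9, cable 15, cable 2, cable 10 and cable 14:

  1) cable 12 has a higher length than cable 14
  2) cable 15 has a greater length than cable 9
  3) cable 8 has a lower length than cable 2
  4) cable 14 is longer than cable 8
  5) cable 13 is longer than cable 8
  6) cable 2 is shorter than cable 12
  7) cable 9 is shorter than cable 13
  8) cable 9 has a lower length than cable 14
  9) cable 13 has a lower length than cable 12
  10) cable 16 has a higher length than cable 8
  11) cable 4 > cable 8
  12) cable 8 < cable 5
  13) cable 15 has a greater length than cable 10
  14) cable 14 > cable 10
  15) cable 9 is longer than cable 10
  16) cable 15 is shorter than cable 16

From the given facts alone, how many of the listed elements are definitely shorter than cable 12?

From cable 12 the given relations immediately reach cable 2, cable 13, cable 14.
From those, cable 8, cable 10, cable 9 — 6 in total.
Nothing else is reachable below cable 12; 6 in all.

6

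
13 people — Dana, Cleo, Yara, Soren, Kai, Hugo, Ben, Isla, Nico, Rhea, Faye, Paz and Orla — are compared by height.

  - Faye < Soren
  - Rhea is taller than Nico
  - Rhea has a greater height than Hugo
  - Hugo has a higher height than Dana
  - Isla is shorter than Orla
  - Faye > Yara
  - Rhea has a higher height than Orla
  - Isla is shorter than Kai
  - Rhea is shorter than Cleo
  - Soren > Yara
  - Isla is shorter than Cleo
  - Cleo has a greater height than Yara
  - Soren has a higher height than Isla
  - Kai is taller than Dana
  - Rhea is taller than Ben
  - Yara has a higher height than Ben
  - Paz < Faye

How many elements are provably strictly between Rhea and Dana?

Chaining upward from Dana reaches: Hugo, Cleo, Kai.
Chaining downward from Rhea reaches: Nico, Isla, Ben, Orla, Hugo.
Strictly between Dana and Rhea are those in both lists: Hugo — 1 element.

1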